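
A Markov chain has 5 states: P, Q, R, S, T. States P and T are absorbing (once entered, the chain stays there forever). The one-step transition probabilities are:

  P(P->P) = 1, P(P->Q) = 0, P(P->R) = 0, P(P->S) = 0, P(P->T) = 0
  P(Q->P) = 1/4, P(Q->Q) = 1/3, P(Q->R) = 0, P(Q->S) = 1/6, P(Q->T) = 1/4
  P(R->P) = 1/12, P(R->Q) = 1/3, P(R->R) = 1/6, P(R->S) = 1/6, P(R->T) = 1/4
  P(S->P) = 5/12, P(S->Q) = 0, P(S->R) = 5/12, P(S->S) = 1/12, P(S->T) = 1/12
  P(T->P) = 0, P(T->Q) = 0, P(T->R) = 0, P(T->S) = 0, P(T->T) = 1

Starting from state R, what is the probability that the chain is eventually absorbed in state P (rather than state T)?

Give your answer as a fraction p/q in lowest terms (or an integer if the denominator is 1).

Let a_i = P(absorbed in P | start in state i).
Boundary conditions: a_P = 1, a_T = 0.
For each transient state i, a_i = sum_j P(i->j) * a_j:
  a_Q = 1/4*a_P + 1/3*a_Q + 0*a_R + 1/6*a_S + 1/4*a_T
  a_R = 1/12*a_P + 1/3*a_Q + 1/6*a_R + 1/6*a_S + 1/4*a_T
  a_S = 5/12*a_P + 0*a_Q + 5/12*a_R + 1/12*a_S + 1/12*a_T

Substituting a_P = 1 and a_T = 0, rearrange to (I - Q) a = r where r[i] = P(i -> P):
  [2/3, 0, -1/6] . (a_Q, a_R, a_S) = 1/4
  [-1/3, 5/6, -1/6] . (a_Q, a_R, a_S) = 1/12
  [0, -5/12, 11/12] . (a_Q, a_R, a_S) = 5/12

Solving yields:
  a_Q = 41/76
  a_R = 17/38
  a_S = 25/38

Starting state is R, so the absorption probability is a_R = 17/38.

Answer: 17/38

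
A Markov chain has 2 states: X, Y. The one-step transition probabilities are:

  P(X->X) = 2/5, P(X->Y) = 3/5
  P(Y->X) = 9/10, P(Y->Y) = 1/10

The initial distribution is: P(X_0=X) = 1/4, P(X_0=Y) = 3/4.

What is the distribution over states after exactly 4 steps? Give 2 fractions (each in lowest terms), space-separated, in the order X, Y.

Answer: 37/64 27/64

Derivation:
Propagating the distribution step by step (d_{t+1} = d_t * P):
d_0 = (X=1/4, Y=3/4)
  d_1[X] = 1/4*2/5 + 3/4*9/10 = 31/40
  d_1[Y] = 1/4*3/5 + 3/4*1/10 = 9/40
d_1 = (X=31/40, Y=9/40)
  d_2[X] = 31/40*2/5 + 9/40*9/10 = 41/80
  d_2[Y] = 31/40*3/5 + 9/40*1/10 = 39/80
d_2 = (X=41/80, Y=39/80)
  d_3[X] = 41/80*2/5 + 39/80*9/10 = 103/160
  d_3[Y] = 41/80*3/5 + 39/80*1/10 = 57/160
d_3 = (X=103/160, Y=57/160)
  d_4[X] = 103/160*2/5 + 57/160*9/10 = 37/64
  d_4[Y] = 103/160*3/5 + 57/160*1/10 = 27/64
d_4 = (X=37/64, Y=27/64)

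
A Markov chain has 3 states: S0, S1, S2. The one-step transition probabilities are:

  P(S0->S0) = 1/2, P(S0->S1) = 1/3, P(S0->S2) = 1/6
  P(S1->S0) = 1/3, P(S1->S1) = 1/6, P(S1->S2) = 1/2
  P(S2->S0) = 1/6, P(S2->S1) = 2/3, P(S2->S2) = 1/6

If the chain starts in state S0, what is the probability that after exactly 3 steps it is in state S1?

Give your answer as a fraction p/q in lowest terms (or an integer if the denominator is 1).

Computing P^3 by repeated multiplication:
P^1 =
  S0: [1/2, 1/3, 1/6]
  S1: [1/3, 1/6, 1/2]
  S2: [1/6, 2/3, 1/6]
P^2 =
  S0: [7/18, 1/3, 5/18]
  S1: [11/36, 17/36, 2/9]
  S2: [1/3, 5/18, 7/18]
P^3 =
  S0: [19/54, 10/27, 5/18]
  S1: [25/72, 71/216, 35/108]
  S2: [35/108, 5/12, 7/27]

(P^3)[S0 -> S1] = 10/27

Answer: 10/27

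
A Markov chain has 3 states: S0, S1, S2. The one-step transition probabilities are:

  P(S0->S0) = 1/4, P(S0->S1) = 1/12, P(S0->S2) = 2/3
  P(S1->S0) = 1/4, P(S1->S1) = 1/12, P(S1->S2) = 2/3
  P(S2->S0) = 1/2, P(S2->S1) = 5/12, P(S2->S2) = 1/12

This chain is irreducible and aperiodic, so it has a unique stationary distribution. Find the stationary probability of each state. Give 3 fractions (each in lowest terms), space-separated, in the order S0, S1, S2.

Answer: 27/76 17/76 8/19

Derivation:
The stationary distribution satisfies pi = pi * P, i.e.:
  pi_S0 = 1/4*pi_S0 + 1/4*pi_S1 + 1/2*pi_S2
  pi_S1 = 1/12*pi_S0 + 1/12*pi_S1 + 5/12*pi_S2
  pi_S2 = 2/3*pi_S0 + 2/3*pi_S1 + 1/12*pi_S2
with normalization: pi_S0 + pi_S1 + pi_S2 = 1.

Using the first 2 balance equations plus normalization, the linear system A*pi = b is:
  [-3/4, 1/4, 1/2] . pi = 0
  [1/12, -11/12, 5/12] . pi = 0
  [1, 1, 1] . pi = 1

Solving yields:
  pi_S0 = 27/76
  pi_S1 = 17/76
  pi_S2 = 8/19

Verification (pi * P):
  27/76*1/4 + 17/76*1/4 + 8/19*1/2 = 27/76 = pi_S0  (ok)
  27/76*1/12 + 17/76*1/12 + 8/19*5/12 = 17/76 = pi_S1  (ok)
  27/76*2/3 + 17/76*2/3 + 8/19*1/12 = 8/19 = pi_S2  (ok)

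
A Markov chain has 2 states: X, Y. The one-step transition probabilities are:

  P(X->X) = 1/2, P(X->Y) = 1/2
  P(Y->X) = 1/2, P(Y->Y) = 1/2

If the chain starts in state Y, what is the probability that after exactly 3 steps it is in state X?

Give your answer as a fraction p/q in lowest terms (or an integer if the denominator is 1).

Computing P^3 by repeated multiplication:
P^1 =
  X: [1/2, 1/2]
  Y: [1/2, 1/2]
P^2 =
  X: [1/2, 1/2]
  Y: [1/2, 1/2]
P^3 =
  X: [1/2, 1/2]
  Y: [1/2, 1/2]

(P^3)[Y -> X] = 1/2

Answer: 1/2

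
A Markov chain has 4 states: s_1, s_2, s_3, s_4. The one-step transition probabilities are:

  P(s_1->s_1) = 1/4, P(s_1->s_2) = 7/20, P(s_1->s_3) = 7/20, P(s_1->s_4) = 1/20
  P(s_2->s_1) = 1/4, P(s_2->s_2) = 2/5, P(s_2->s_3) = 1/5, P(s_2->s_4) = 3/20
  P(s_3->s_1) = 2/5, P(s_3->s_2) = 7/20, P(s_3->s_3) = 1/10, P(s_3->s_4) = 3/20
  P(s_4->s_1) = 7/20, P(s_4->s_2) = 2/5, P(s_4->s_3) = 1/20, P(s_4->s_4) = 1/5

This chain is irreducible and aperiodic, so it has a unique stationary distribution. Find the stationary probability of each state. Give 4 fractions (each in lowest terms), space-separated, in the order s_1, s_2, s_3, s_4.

The stationary distribution satisfies pi = pi * P, i.e.:
  pi_s_1 = 1/4*pi_s_1 + 1/4*pi_s_2 + 2/5*pi_s_3 + 7/20*pi_s_4
  pi_s_2 = 7/20*pi_s_1 + 2/5*pi_s_2 + 7/20*pi_s_3 + 2/5*pi_s_4
  pi_s_3 = 7/20*pi_s_1 + 1/5*pi_s_2 + 1/10*pi_s_3 + 1/20*pi_s_4
  pi_s_4 = 1/20*pi_s_1 + 3/20*pi_s_2 + 3/20*pi_s_3 + 1/5*pi_s_4
with normalization: pi_s_1 + pi_s_2 + pi_s_3 + pi_s_4 = 1.

Using the first 3 balance equations plus normalization, the linear system A*pi = b is:
  [-3/4, 1/4, 2/5, 7/20] . pi = 0
  [7/20, -3/5, 7/20, 2/5] . pi = 0
  [7/20, 1/5, -9/10, 1/20] . pi = 0
  [1, 1, 1, 1] . pi = 1

Solving yields:
  pi_s_1 = 2423/8259
  pi_s_2 = 3098/8259
  pi_s_3 = 563/2753
  pi_s_4 = 1049/8259

Verification (pi * P):
  2423/8259*1/4 + 3098/8259*1/4 + 563/2753*2/5 + 1049/8259*7/20 = 2423/8259 = pi_s_1  (ok)
  2423/8259*7/20 + 3098/8259*2/5 + 563/2753*7/20 + 1049/8259*2/5 = 3098/8259 = pi_s_2  (ok)
  2423/8259*7/20 + 3098/8259*1/5 + 563/2753*1/10 + 1049/8259*1/20 = 563/2753 = pi_s_3  (ok)
  2423/8259*1/20 + 3098/8259*3/20 + 563/2753*3/20 + 1049/8259*1/5 = 1049/8259 = pi_s_4  (ok)

Answer: 2423/8259 3098/8259 563/2753 1049/8259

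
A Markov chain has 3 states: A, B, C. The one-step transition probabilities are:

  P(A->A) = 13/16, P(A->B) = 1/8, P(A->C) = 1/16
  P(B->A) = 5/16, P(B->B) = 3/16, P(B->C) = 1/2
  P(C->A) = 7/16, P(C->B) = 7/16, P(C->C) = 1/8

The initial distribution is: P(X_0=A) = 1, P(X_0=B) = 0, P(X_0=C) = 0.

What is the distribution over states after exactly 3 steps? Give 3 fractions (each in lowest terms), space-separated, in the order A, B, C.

Propagating the distribution step by step (d_{t+1} = d_t * P):
d_0 = (A=1, B=0, C=0)
  d_1[A] = 1*13/16 + 0*5/16 + 0*7/16 = 13/16
  d_1[B] = 1*1/8 + 0*3/16 + 0*7/16 = 1/8
  d_1[C] = 1*1/16 + 0*1/2 + 0*1/8 = 1/16
d_1 = (A=13/16, B=1/8, C=1/16)
  d_2[A] = 13/16*13/16 + 1/8*5/16 + 1/16*7/16 = 93/128
  d_2[B] = 13/16*1/8 + 1/8*3/16 + 1/16*7/16 = 39/256
  d_2[C] = 13/16*1/16 + 1/8*1/2 + 1/16*1/8 = 31/256
d_2 = (A=93/128, B=39/256, C=31/256)
  d_3[A] = 93/128*13/16 + 39/256*5/16 + 31/256*7/16 = 1415/2048
  d_3[B] = 93/128*1/8 + 39/256*3/16 + 31/256*7/16 = 353/2048
  d_3[C] = 93/128*1/16 + 39/256*1/2 + 31/256*1/8 = 35/256
d_3 = (A=1415/2048, B=353/2048, C=35/256)

Answer: 1415/2048 353/2048 35/256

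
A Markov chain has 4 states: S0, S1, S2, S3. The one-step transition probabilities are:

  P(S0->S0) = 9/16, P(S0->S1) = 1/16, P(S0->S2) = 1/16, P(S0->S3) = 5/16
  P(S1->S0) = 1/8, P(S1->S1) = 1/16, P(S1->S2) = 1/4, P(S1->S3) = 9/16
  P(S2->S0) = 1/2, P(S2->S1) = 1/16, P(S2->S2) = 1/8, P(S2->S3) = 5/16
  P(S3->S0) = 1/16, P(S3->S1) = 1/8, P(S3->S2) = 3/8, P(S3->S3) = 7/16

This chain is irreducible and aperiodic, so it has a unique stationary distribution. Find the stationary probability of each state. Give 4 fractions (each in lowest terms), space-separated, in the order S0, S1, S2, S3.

Answer: 529/1650 19/220 697/3300 21/55

Derivation:
The stationary distribution satisfies pi = pi * P, i.e.:
  pi_S0 = 9/16*pi_S0 + 1/8*pi_S1 + 1/2*pi_S2 + 1/16*pi_S3
  pi_S1 = 1/16*pi_S0 + 1/16*pi_S1 + 1/16*pi_S2 + 1/8*pi_S3
  pi_S2 = 1/16*pi_S0 + 1/4*pi_S1 + 1/8*pi_S2 + 3/8*pi_S3
  pi_S3 = 5/16*pi_S0 + 9/16*pi_S1 + 5/16*pi_S2 + 7/16*pi_S3
with normalization: pi_S0 + pi_S1 + pi_S2 + pi_S3 = 1.

Using the first 3 balance equations plus normalization, the linear system A*pi = b is:
  [-7/16, 1/8, 1/2, 1/16] . pi = 0
  [1/16, -15/16, 1/16, 1/8] . pi = 0
  [1/16, 1/4, -7/8, 3/8] . pi = 0
  [1, 1, 1, 1] . pi = 1

Solving yields:
  pi_S0 = 529/1650
  pi_S1 = 19/220
  pi_S2 = 697/3300
  pi_S3 = 21/55

Verification (pi * P):
  529/1650*9/16 + 19/220*1/8 + 697/3300*1/2 + 21/55*1/16 = 529/1650 = pi_S0  (ok)
  529/1650*1/16 + 19/220*1/16 + 697/3300*1/16 + 21/55*1/8 = 19/220 = pi_S1  (ok)
  529/1650*1/16 + 19/220*1/4 + 697/3300*1/8 + 21/55*3/8 = 697/3300 = pi_S2  (ok)
  529/1650*5/16 + 19/220*9/16 + 697/3300*5/16 + 21/55*7/16 = 21/55 = pi_S3  (ok)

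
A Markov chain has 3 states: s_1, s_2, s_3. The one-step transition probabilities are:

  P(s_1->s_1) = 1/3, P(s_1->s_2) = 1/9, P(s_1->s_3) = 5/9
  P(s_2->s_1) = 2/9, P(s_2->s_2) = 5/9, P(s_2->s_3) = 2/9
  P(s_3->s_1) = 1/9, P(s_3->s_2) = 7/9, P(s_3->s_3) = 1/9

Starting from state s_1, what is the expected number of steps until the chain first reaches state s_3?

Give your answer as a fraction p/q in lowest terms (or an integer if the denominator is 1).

Let h_i = expected steps to first reach s_3 from state i.
Boundary: h_s_3 = 0.
First-step equations for the other states:
  h_s_1 = 1 + 1/3*h_s_1 + 1/9*h_s_2 + 5/9*h_s_3
  h_s_2 = 1 + 2/9*h_s_1 + 5/9*h_s_2 + 2/9*h_s_3

Substituting h_s_3 = 0 and rearranging gives the linear system (I - Q) h = 1:
  [2/3, -1/9] . (h_s_1, h_s_2) = 1
  [-2/9, 4/9] . (h_s_1, h_s_2) = 1

Solving yields:
  h_s_1 = 45/22
  h_s_2 = 36/11

Starting state is s_1, so the expected hitting time is h_s_1 = 45/22.

Answer: 45/22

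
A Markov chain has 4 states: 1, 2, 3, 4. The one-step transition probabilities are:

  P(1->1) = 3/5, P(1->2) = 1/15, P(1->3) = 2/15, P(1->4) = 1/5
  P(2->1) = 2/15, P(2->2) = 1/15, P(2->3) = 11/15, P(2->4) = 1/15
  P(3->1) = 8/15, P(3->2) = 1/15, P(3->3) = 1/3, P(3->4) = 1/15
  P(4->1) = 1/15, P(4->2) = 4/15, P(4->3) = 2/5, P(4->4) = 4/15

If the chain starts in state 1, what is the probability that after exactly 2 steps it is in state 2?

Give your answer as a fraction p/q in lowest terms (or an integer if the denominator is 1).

Computing P^2 by repeated multiplication:
P^1 =
  1: [3/5, 1/15, 2/15, 1/5]
  2: [2/15, 1/15, 11/15, 1/15]
  3: [8/15, 1/15, 1/3, 1/15]
  4: [1/15, 4/15, 2/5, 4/15]
P^2 =
  1: [34/75, 8/75, 19/75, 14/75]
  2: [109/225, 2/25, 76/225, 22/225]
  3: [23/45, 2/25, 58/225, 34/225]
  4: [23/75, 3/25, 4/9, 29/225]

(P^2)[1 -> 2] = 8/75

Answer: 8/75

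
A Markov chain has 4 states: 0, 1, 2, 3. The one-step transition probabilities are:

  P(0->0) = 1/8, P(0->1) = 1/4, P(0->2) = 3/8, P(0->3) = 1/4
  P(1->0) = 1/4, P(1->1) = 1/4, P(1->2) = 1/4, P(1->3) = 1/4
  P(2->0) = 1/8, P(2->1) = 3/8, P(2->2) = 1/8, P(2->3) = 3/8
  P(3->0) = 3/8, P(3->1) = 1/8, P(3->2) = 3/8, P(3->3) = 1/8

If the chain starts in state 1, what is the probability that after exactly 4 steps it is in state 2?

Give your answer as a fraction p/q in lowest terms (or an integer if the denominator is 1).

Answer: 563/2048

Derivation:
Computing P^4 by repeated multiplication:
P^1 =
  0: [1/8, 1/4, 3/8, 1/4]
  1: [1/4, 1/4, 1/4, 1/4]
  2: [1/8, 3/8, 1/8, 3/8]
  3: [3/8, 1/8, 3/8, 1/8]
P^2 =
  0: [7/32, 17/64, 1/4, 17/64]
  1: [7/32, 1/4, 9/32, 1/4]
  2: [17/64, 7/32, 19/64, 7/32]
  3: [11/64, 9/32, 17/64, 9/32]
P^3 =
  0: [115/512, 127/512, 143/512, 127/512]
  1: [7/32, 65/256, 35/128, 65/256]
  2: [53/256, 133/512, 35/128, 133/512]
  3: [59/256, 127/512, 35/128, 127/512]
P^4 =
  0: [893/4096, 65/256, 1123/4096, 65/256]
  1: [451/2048, 517/2048, 563/2048, 517/2048]
  2: [911/4096, 1031/4096, 1123/4096, 1031/4096]
  3: [893/4096, 1037/4096, 1129/4096, 1037/4096]

(P^4)[1 -> 2] = 563/2048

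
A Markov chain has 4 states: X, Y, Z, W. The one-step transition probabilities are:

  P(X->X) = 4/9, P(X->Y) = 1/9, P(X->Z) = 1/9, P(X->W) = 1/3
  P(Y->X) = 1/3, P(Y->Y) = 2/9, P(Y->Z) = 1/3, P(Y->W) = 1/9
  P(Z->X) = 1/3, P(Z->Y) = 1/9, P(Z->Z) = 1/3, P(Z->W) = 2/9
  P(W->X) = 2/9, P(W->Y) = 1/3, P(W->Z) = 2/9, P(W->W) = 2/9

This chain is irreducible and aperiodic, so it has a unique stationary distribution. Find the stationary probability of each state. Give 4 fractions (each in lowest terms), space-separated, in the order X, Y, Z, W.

Answer: 69/200 37/200 23/100 6/25

Derivation:
The stationary distribution satisfies pi = pi * P, i.e.:
  pi_X = 4/9*pi_X + 1/3*pi_Y + 1/3*pi_Z + 2/9*pi_W
  pi_Y = 1/9*pi_X + 2/9*pi_Y + 1/9*pi_Z + 1/3*pi_W
  pi_Z = 1/9*pi_X + 1/3*pi_Y + 1/3*pi_Z + 2/9*pi_W
  pi_W = 1/3*pi_X + 1/9*pi_Y + 2/9*pi_Z + 2/9*pi_W
with normalization: pi_X + pi_Y + pi_Z + pi_W = 1.

Using the first 3 balance equations plus normalization, the linear system A*pi = b is:
  [-5/9, 1/3, 1/3, 2/9] . pi = 0
  [1/9, -7/9, 1/9, 1/3] . pi = 0
  [1/9, 1/3, -2/3, 2/9] . pi = 0
  [1, 1, 1, 1] . pi = 1

Solving yields:
  pi_X = 69/200
  pi_Y = 37/200
  pi_Z = 23/100
  pi_W = 6/25

Verification (pi * P):
  69/200*4/9 + 37/200*1/3 + 23/100*1/3 + 6/25*2/9 = 69/200 = pi_X  (ok)
  69/200*1/9 + 37/200*2/9 + 23/100*1/9 + 6/25*1/3 = 37/200 = pi_Y  (ok)
  69/200*1/9 + 37/200*1/3 + 23/100*1/3 + 6/25*2/9 = 23/100 = pi_Z  (ok)
  69/200*1/3 + 37/200*1/9 + 23/100*2/9 + 6/25*2/9 = 6/25 = pi_W  (ok)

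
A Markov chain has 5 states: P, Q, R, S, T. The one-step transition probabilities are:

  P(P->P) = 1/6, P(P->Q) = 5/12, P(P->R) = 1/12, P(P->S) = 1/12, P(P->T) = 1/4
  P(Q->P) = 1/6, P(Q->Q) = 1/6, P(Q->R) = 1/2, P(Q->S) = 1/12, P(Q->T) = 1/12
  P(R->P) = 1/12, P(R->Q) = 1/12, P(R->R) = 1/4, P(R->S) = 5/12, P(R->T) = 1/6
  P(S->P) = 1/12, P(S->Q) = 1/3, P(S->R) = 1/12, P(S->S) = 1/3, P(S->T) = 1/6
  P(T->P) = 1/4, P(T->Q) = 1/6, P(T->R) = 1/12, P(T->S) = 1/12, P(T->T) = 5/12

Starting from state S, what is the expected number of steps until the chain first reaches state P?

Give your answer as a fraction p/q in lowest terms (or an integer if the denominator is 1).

Let h_i = expected steps to first reach P from state i.
Boundary: h_P = 0.
First-step equations for the other states:
  h_Q = 1 + 1/6*h_P + 1/6*h_Q + 1/2*h_R + 1/12*h_S + 1/12*h_T
  h_R = 1 + 1/12*h_P + 1/12*h_Q + 1/4*h_R + 5/12*h_S + 1/6*h_T
  h_S = 1 + 1/12*h_P + 1/3*h_Q + 1/12*h_R + 1/3*h_S + 1/6*h_T
  h_T = 1 + 1/4*h_P + 1/6*h_Q + 1/12*h_R + 1/12*h_S + 5/12*h_T

Substituting h_P = 0 and rearranging gives the linear system (I - Q) h = 1:
  [5/6, -1/2, -1/12, -1/12] . (h_Q, h_R, h_S, h_T) = 1
  [-1/12, 3/4, -5/12, -1/6] . (h_Q, h_R, h_S, h_T) = 1
  [-1/3, -1/12, 2/3, -1/6] . (h_Q, h_R, h_S, h_T) = 1
  [-1/6, -1/12, -1/12, 7/12] . (h_Q, h_R, h_S, h_T) = 1

Solving yields:
  h_Q = 290/41
  h_R = 2792/369
  h_S = 2750/369
  h_T = 2170/369

Starting state is S, so the expected hitting time is h_S = 2750/369.

Answer: 2750/369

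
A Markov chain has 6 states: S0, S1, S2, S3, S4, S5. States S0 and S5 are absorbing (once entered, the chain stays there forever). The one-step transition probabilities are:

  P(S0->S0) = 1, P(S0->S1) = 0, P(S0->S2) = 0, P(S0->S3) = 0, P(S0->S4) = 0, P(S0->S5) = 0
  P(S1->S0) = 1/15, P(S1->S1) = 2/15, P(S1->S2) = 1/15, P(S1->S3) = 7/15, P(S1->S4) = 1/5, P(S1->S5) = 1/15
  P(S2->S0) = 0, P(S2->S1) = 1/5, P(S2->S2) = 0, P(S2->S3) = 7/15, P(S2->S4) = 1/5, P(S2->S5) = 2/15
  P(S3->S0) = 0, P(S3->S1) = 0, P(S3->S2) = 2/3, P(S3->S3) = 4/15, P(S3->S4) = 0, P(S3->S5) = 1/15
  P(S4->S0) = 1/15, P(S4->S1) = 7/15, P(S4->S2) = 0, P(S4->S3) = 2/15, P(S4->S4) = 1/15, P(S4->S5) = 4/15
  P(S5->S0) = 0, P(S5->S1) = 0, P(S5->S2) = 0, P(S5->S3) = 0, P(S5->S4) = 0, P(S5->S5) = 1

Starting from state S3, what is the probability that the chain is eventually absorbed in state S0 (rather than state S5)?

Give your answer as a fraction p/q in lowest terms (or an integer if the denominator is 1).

Let a_i = P(absorbed in S0 | start in state i).
Boundary conditions: a_S0 = 1, a_S5 = 0.
For each transient state i, a_i = sum_j P(i->j) * a_j:
  a_S1 = 1/15*a_S0 + 2/15*a_S1 + 1/15*a_S2 + 7/15*a_S3 + 1/5*a_S4 + 1/15*a_S5
  a_S2 = 0*a_S0 + 1/5*a_S1 + 0*a_S2 + 7/15*a_S3 + 1/5*a_S4 + 2/15*a_S5
  a_S3 = 0*a_S0 + 0*a_S1 + 2/3*a_S2 + 4/15*a_S3 + 0*a_S4 + 1/15*a_S5
  a_S4 = 1/15*a_S0 + 7/15*a_S1 + 0*a_S2 + 2/15*a_S3 + 1/15*a_S4 + 4/15*a_S5

Substituting a_S0 = 1 and a_S5 = 0, rearrange to (I - Q) a = r where r[i] = P(i -> S0):
  [13/15, -1/15, -7/15, -1/5] . (a_S1, a_S2, a_S3, a_S4) = 1/15
  [-1/5, 1, -7/15, -1/5] . (a_S1, a_S2, a_S3, a_S4) = 0
  [0, -2/3, 11/15, 0] . (a_S1, a_S2, a_S3, a_S4) = 0
  [-7/15, 0, -2/15, 14/15] . (a_S1, a_S2, a_S3, a_S4) = 1/15

Solving yields:
  a_S1 = 899/4616
  a_S2 = 1221/9232
  a_S3 = 555/4616
  a_S4 = 1717/9232

Starting state is S3, so the absorption probability is a_S3 = 555/4616.

Answer: 555/4616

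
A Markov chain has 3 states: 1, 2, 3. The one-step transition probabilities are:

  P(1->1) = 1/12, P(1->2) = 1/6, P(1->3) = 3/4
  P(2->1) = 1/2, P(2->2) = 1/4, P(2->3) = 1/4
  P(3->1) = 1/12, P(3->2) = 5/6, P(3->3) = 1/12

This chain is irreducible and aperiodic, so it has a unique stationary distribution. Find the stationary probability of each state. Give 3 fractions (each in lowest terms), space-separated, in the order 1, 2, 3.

Answer: 69/268 28/67 87/268

Derivation:
The stationary distribution satisfies pi = pi * P, i.e.:
  pi_1 = 1/12*pi_1 + 1/2*pi_2 + 1/12*pi_3
  pi_2 = 1/6*pi_1 + 1/4*pi_2 + 5/6*pi_3
  pi_3 = 3/4*pi_1 + 1/4*pi_2 + 1/12*pi_3
with normalization: pi_1 + pi_2 + pi_3 = 1.

Using the first 2 balance equations plus normalization, the linear system A*pi = b is:
  [-11/12, 1/2, 1/12] . pi = 0
  [1/6, -3/4, 5/6] . pi = 0
  [1, 1, 1] . pi = 1

Solving yields:
  pi_1 = 69/268
  pi_2 = 28/67
  pi_3 = 87/268

Verification (pi * P):
  69/268*1/12 + 28/67*1/2 + 87/268*1/12 = 69/268 = pi_1  (ok)
  69/268*1/6 + 28/67*1/4 + 87/268*5/6 = 28/67 = pi_2  (ok)
  69/268*3/4 + 28/67*1/4 + 87/268*1/12 = 87/268 = pi_3  (ok)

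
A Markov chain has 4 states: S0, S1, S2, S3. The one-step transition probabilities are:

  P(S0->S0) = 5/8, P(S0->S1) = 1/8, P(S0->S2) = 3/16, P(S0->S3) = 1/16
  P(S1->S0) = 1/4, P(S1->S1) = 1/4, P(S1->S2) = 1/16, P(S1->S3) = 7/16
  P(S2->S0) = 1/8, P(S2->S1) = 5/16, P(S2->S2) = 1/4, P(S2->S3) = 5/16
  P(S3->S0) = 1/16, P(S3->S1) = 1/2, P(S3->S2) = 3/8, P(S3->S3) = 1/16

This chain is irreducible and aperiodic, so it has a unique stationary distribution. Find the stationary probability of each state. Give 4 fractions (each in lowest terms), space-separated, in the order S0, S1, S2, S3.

Answer: 803/2742 257/914 283/1371 301/1371

Derivation:
The stationary distribution satisfies pi = pi * P, i.e.:
  pi_S0 = 5/8*pi_S0 + 1/4*pi_S1 + 1/8*pi_S2 + 1/16*pi_S3
  pi_S1 = 1/8*pi_S0 + 1/4*pi_S1 + 5/16*pi_S2 + 1/2*pi_S3
  pi_S2 = 3/16*pi_S0 + 1/16*pi_S1 + 1/4*pi_S2 + 3/8*pi_S3
  pi_S3 = 1/16*pi_S0 + 7/16*pi_S1 + 5/16*pi_S2 + 1/16*pi_S3
with normalization: pi_S0 + pi_S1 + pi_S2 + pi_S3 = 1.

Using the first 3 balance equations plus normalization, the linear system A*pi = b is:
  [-3/8, 1/4, 1/8, 1/16] . pi = 0
  [1/8, -3/4, 5/16, 1/2] . pi = 0
  [3/16, 1/16, -3/4, 3/8] . pi = 0
  [1, 1, 1, 1] . pi = 1

Solving yields:
  pi_S0 = 803/2742
  pi_S1 = 257/914
  pi_S2 = 283/1371
  pi_S3 = 301/1371

Verification (pi * P):
  803/2742*5/8 + 257/914*1/4 + 283/1371*1/8 + 301/1371*1/16 = 803/2742 = pi_S0  (ok)
  803/2742*1/8 + 257/914*1/4 + 283/1371*5/16 + 301/1371*1/2 = 257/914 = pi_S1  (ok)
  803/2742*3/16 + 257/914*1/16 + 283/1371*1/4 + 301/1371*3/8 = 283/1371 = pi_S2  (ok)
  803/2742*1/16 + 257/914*7/16 + 283/1371*5/16 + 301/1371*1/16 = 301/1371 = pi_S3  (ok)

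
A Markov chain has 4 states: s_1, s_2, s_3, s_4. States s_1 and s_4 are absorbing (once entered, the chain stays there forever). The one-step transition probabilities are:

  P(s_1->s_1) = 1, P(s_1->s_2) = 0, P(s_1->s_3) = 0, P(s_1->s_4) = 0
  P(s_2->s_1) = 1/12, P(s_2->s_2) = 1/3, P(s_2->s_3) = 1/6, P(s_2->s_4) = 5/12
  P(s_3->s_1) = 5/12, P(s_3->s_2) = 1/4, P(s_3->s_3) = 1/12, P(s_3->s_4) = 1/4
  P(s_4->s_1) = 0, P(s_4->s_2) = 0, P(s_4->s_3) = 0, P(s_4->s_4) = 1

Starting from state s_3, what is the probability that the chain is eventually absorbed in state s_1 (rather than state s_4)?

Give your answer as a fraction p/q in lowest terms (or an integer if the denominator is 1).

Answer: 43/82

Derivation:
Let a_i = P(absorbed in s_1 | start in state i).
Boundary conditions: a_s_1 = 1, a_s_4 = 0.
For each transient state i, a_i = sum_j P(i->j) * a_j:
  a_s_2 = 1/12*a_s_1 + 1/3*a_s_2 + 1/6*a_s_3 + 5/12*a_s_4
  a_s_3 = 5/12*a_s_1 + 1/4*a_s_2 + 1/12*a_s_3 + 1/4*a_s_4

Substituting a_s_1 = 1 and a_s_4 = 0, rearrange to (I - Q) a = r where r[i] = P(i -> s_1):
  [2/3, -1/6] . (a_s_2, a_s_3) = 1/12
  [-1/4, 11/12] . (a_s_2, a_s_3) = 5/12

Solving yields:
  a_s_2 = 21/82
  a_s_3 = 43/82

Starting state is s_3, so the absorption probability is a_s_3 = 43/82.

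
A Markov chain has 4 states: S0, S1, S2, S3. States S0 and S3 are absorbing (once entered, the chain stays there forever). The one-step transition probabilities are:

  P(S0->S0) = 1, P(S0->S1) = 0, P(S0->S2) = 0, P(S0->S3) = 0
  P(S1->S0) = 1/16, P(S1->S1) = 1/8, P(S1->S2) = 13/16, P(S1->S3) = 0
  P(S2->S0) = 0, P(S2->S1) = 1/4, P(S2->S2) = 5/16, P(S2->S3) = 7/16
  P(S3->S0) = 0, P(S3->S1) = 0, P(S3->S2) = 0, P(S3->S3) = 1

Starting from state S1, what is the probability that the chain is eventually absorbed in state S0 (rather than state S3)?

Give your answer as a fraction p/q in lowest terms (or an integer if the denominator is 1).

Let a_i = P(absorbed in S0 | start in state i).
Boundary conditions: a_S0 = 1, a_S3 = 0.
For each transient state i, a_i = sum_j P(i->j) * a_j:
  a_S1 = 1/16*a_S0 + 1/8*a_S1 + 13/16*a_S2 + 0*a_S3
  a_S2 = 0*a_S0 + 1/4*a_S1 + 5/16*a_S2 + 7/16*a_S3

Substituting a_S0 = 1 and a_S3 = 0, rearrange to (I - Q) a = r where r[i] = P(i -> S0):
  [7/8, -13/16] . (a_S1, a_S2) = 1/16
  [-1/4, 11/16] . (a_S1, a_S2) = 0

Solving yields:
  a_S1 = 11/102
  a_S2 = 2/51

Starting state is S1, so the absorption probability is a_S1 = 11/102.

Answer: 11/102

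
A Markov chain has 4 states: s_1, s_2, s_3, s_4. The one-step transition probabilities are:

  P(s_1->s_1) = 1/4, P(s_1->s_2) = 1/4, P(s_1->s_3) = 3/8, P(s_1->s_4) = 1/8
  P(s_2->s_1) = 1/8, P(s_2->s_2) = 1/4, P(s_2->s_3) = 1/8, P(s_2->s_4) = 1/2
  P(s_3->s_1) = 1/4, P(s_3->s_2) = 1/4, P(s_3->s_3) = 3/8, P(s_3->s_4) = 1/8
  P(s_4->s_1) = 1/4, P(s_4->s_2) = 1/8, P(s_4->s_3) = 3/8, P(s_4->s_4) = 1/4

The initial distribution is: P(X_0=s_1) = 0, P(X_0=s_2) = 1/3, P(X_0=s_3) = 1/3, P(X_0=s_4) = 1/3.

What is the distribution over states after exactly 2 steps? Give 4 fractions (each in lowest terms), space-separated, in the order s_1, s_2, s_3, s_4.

Propagating the distribution step by step (d_{t+1} = d_t * P):
d_0 = (s_1=0, s_2=1/3, s_3=1/3, s_4=1/3)
  d_1[s_1] = 0*1/4 + 1/3*1/8 + 1/3*1/4 + 1/3*1/4 = 5/24
  d_1[s_2] = 0*1/4 + 1/3*1/4 + 1/3*1/4 + 1/3*1/8 = 5/24
  d_1[s_3] = 0*3/8 + 1/3*1/8 + 1/3*3/8 + 1/3*3/8 = 7/24
  d_1[s_4] = 0*1/8 + 1/3*1/2 + 1/3*1/8 + 1/3*1/4 = 7/24
d_1 = (s_1=5/24, s_2=5/24, s_3=7/24, s_4=7/24)
  d_2[s_1] = 5/24*1/4 + 5/24*1/8 + 7/24*1/4 + 7/24*1/4 = 43/192
  d_2[s_2] = 5/24*1/4 + 5/24*1/4 + 7/24*1/4 + 7/24*1/8 = 41/192
  d_2[s_3] = 5/24*3/8 + 5/24*1/8 + 7/24*3/8 + 7/24*3/8 = 31/96
  d_2[s_4] = 5/24*1/8 + 5/24*1/2 + 7/24*1/8 + 7/24*1/4 = 23/96
d_2 = (s_1=43/192, s_2=41/192, s_3=31/96, s_4=23/96)

Answer: 43/192 41/192 31/96 23/96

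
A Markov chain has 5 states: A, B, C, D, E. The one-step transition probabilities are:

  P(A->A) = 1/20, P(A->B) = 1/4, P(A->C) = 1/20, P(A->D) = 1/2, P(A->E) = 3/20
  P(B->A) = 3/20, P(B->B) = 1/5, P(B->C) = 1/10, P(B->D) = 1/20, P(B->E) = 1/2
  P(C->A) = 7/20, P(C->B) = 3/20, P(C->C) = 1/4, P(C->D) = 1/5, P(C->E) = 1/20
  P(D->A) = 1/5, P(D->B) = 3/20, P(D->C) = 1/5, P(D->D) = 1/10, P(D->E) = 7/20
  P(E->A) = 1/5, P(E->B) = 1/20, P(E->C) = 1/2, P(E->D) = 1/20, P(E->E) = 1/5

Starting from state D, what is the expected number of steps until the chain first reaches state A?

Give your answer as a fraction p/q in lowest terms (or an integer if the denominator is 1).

Let h_i = expected steps to first reach A from state i.
Boundary: h_A = 0.
First-step equations for the other states:
  h_B = 1 + 3/20*h_A + 1/5*h_B + 1/10*h_C + 1/20*h_D + 1/2*h_E
  h_C = 1 + 7/20*h_A + 3/20*h_B + 1/4*h_C + 1/5*h_D + 1/20*h_E
  h_D = 1 + 1/5*h_A + 3/20*h_B + 1/5*h_C + 1/10*h_D + 7/20*h_E
  h_E = 1 + 1/5*h_A + 1/20*h_B + 1/2*h_C + 1/20*h_D + 1/5*h_E

Substituting h_A = 0 and rearranging gives the linear system (I - Q) h = 1:
  [4/5, -1/10, -1/20, -1/2] . (h_B, h_C, h_D, h_E) = 1
  [-3/20, 3/4, -1/5, -1/20] . (h_B, h_C, h_D, h_E) = 1
  [-3/20, -1/5, 9/10, -7/20] . (h_B, h_C, h_D, h_E) = 1
  [-1/20, -1/2, -1/20, 4/5] . (h_B, h_C, h_D, h_E) = 1

Solving yields:
  h_B = 193640/42841
  h_C = 156160/42841
  h_D = 182500/42841
  h_E = 174660/42841

Starting state is D, so the expected hitting time is h_D = 182500/42841.

Answer: 182500/42841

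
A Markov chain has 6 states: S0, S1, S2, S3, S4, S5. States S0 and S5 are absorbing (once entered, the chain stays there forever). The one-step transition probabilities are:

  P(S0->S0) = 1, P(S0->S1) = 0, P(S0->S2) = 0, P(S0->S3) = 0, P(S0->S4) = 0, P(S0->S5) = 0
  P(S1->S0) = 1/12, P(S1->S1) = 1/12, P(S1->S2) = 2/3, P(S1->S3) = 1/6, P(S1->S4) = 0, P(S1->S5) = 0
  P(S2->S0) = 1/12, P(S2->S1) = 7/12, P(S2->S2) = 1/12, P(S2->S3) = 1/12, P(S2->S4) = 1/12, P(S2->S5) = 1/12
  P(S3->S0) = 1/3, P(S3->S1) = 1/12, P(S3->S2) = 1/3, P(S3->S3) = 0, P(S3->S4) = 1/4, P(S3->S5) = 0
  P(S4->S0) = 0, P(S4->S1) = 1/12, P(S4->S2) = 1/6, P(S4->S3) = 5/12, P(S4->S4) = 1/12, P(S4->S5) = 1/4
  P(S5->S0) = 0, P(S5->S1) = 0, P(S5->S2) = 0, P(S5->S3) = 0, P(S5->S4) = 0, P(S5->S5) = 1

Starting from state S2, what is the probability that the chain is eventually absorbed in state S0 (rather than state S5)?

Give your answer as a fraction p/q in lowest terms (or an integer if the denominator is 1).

Answer: 3437/5311

Derivation:
Let a_i = P(absorbed in S0 | start in state i).
Boundary conditions: a_S0 = 1, a_S5 = 0.
For each transient state i, a_i = sum_j P(i->j) * a_j:
  a_S1 = 1/12*a_S0 + 1/12*a_S1 + 2/3*a_S2 + 1/6*a_S3 + 0*a_S4 + 0*a_S5
  a_S2 = 1/12*a_S0 + 7/12*a_S1 + 1/12*a_S2 + 1/12*a_S3 + 1/12*a_S4 + 1/12*a_S5
  a_S3 = 1/3*a_S0 + 1/12*a_S1 + 1/3*a_S2 + 0*a_S3 + 1/4*a_S4 + 0*a_S5
  a_S4 = 0*a_S0 + 1/12*a_S1 + 1/6*a_S2 + 5/12*a_S3 + 1/12*a_S4 + 1/4*a_S5

Substituting a_S0 = 1 and a_S5 = 0, rearrange to (I - Q) a = r where r[i] = P(i -> S0):
  [11/12, -2/3, -1/6, 0] . (a_S1, a_S2, a_S3, a_S4) = 1/12
  [-7/12, 11/12, -1/12, -1/12] . (a_S1, a_S2, a_S3, a_S4) = 1/12
  [-1/12, -1/3, 1, -1/4] . (a_S1, a_S2, a_S3, a_S4) = 1/3
  [-1/12, -1/6, -5/12, 11/12] . (a_S1, a_S2, a_S3, a_S4) = 0

Solving yields:
  a_S1 = 3693/5311
  a_S2 = 3437/5311
  a_S3 = 3908/5311
  a_S4 = 2737/5311

Starting state is S2, so the absorption probability is a_S2 = 3437/5311.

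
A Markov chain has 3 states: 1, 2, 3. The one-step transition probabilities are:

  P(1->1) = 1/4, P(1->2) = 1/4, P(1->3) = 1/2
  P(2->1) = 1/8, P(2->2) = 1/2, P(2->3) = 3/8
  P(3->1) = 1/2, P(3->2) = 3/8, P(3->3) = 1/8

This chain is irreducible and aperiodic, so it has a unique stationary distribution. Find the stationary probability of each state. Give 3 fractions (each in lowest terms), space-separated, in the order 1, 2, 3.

Answer: 19/67 26/67 22/67

Derivation:
The stationary distribution satisfies pi = pi * P, i.e.:
  pi_1 = 1/4*pi_1 + 1/8*pi_2 + 1/2*pi_3
  pi_2 = 1/4*pi_1 + 1/2*pi_2 + 3/8*pi_3
  pi_3 = 1/2*pi_1 + 3/8*pi_2 + 1/8*pi_3
with normalization: pi_1 + pi_2 + pi_3 = 1.

Using the first 2 balance equations plus normalization, the linear system A*pi = b is:
  [-3/4, 1/8, 1/2] . pi = 0
  [1/4, -1/2, 3/8] . pi = 0
  [1, 1, 1] . pi = 1

Solving yields:
  pi_1 = 19/67
  pi_2 = 26/67
  pi_3 = 22/67

Verification (pi * P):
  19/67*1/4 + 26/67*1/8 + 22/67*1/2 = 19/67 = pi_1  (ok)
  19/67*1/4 + 26/67*1/2 + 22/67*3/8 = 26/67 = pi_2  (ok)
  19/67*1/2 + 26/67*3/8 + 22/67*1/8 = 22/67 = pi_3  (ok)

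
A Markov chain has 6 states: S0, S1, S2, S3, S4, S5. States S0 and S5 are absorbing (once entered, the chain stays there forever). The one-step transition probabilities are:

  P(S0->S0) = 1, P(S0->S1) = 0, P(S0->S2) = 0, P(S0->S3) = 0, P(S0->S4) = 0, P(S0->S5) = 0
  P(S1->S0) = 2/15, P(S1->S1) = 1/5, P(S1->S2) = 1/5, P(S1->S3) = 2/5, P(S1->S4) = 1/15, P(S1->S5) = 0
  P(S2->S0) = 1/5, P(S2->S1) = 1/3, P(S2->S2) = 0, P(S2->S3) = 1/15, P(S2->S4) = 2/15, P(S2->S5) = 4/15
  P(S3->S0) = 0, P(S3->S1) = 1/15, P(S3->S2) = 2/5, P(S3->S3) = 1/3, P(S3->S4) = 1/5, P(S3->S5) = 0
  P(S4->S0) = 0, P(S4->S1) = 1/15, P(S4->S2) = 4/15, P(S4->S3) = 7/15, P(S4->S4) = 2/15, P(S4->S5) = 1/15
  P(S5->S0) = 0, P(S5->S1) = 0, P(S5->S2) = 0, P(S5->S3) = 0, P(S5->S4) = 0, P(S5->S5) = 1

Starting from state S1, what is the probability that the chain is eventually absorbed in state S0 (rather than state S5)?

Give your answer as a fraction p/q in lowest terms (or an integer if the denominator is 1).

Let a_i = P(absorbed in S0 | start in state i).
Boundary conditions: a_S0 = 1, a_S5 = 0.
For each transient state i, a_i = sum_j P(i->j) * a_j:
  a_S1 = 2/15*a_S0 + 1/5*a_S1 + 1/5*a_S2 + 2/5*a_S3 + 1/15*a_S4 + 0*a_S5
  a_S2 = 1/5*a_S0 + 1/3*a_S1 + 0*a_S2 + 1/15*a_S3 + 2/15*a_S4 + 4/15*a_S5
  a_S3 = 0*a_S0 + 1/15*a_S1 + 2/5*a_S2 + 1/3*a_S3 + 1/5*a_S4 + 0*a_S5
  a_S4 = 0*a_S0 + 1/15*a_S1 + 4/15*a_S2 + 7/15*a_S3 + 2/15*a_S4 + 1/15*a_S5

Substituting a_S0 = 1 and a_S5 = 0, rearrange to (I - Q) a = r where r[i] = P(i -> S0):
  [4/5, -1/5, -2/5, -1/15] . (a_S1, a_S2, a_S3, a_S4) = 2/15
  [-1/3, 1, -1/15, -2/15] . (a_S1, a_S2, a_S3, a_S4) = 1/5
  [-1/15, -2/5, 2/3, -1/5] . (a_S1, a_S2, a_S3, a_S4) = 0
  [-1/15, -4/15, -7/15, 13/15] . (a_S1, a_S2, a_S3, a_S4) = 0

Solving yields:
  a_S1 = 5609/9960
  a_S2 = 955/1992
  a_S3 = 2383/4980
  a_S4 = 1489/3320

Starting state is S1, so the absorption probability is a_S1 = 5609/9960.

Answer: 5609/9960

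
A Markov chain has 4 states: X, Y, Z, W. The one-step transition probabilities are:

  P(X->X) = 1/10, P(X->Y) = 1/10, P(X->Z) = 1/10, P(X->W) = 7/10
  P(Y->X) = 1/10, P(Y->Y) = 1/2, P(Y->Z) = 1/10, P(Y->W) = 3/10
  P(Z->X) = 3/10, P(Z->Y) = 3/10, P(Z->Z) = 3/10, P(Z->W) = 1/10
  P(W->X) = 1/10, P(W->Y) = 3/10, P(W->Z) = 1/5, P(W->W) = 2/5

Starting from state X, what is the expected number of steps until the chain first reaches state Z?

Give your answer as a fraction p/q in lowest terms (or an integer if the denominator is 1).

Let h_i = expected steps to first reach Z from state i.
Boundary: h_Z = 0.
First-step equations for the other states:
  h_X = 1 + 1/10*h_X + 1/10*h_Y + 1/10*h_Z + 7/10*h_W
  h_Y = 1 + 1/10*h_X + 1/2*h_Y + 1/10*h_Z + 3/10*h_W
  h_W = 1 + 1/10*h_X + 3/10*h_Y + 1/5*h_Z + 2/5*h_W

Substituting h_Z = 0 and rearranging gives the linear system (I - Q) h = 1:
  [9/10, -1/10, -7/10] . (h_X, h_Y, h_W) = 1
  [-1/10, 1/2, -3/10] . (h_X, h_Y, h_W) = 1
  [-1/10, -3/10, 3/5] . (h_X, h_Y, h_W) = 1

Solving yields:
  h_X = 215/31
  h_Y = 225/31
  h_W = 200/31

Starting state is X, so the expected hitting time is h_X = 215/31.

Answer: 215/31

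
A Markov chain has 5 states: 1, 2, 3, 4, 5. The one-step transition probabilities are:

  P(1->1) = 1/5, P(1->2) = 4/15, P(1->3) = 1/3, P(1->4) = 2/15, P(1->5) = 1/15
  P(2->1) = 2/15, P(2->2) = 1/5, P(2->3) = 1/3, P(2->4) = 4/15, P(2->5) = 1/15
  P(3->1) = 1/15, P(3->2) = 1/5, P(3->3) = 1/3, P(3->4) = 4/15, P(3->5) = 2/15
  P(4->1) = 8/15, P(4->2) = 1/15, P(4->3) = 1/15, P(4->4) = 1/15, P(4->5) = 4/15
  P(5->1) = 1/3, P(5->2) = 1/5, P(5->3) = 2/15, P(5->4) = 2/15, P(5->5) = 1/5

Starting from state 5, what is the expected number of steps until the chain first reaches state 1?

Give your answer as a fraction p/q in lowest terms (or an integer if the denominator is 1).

Let h_i = expected steps to first reach 1 from state i.
Boundary: h_1 = 0.
First-step equations for the other states:
  h_2 = 1 + 2/15*h_1 + 1/5*h_2 + 1/3*h_3 + 4/15*h_4 + 1/15*h_5
  h_3 = 1 + 1/15*h_1 + 1/5*h_2 + 1/3*h_3 + 4/15*h_4 + 2/15*h_5
  h_4 = 1 + 8/15*h_1 + 1/15*h_2 + 1/15*h_3 + 1/15*h_4 + 4/15*h_5
  h_5 = 1 + 1/3*h_1 + 1/5*h_2 + 2/15*h_3 + 2/15*h_4 + 1/5*h_5

Substituting h_1 = 0 and rearranging gives the linear system (I - Q) h = 1:
  [4/5, -1/3, -4/15, -1/15] . (h_2, h_3, h_4, h_5) = 1
  [-1/5, 2/3, -4/15, -2/15] . (h_2, h_3, h_4, h_5) = 1
  [-1/15, -1/15, 14/15, -4/15] . (h_2, h_3, h_4, h_5) = 1
  [-1/5, -2/15, -2/15, 4/5] . (h_2, h_3, h_4, h_5) = 1

Solving yields:
  h_2 = 27345/6233
  h_3 = 28830/6233
  h_4 = 17055/6233
  h_5 = 22275/6233

Starting state is 5, so the expected hitting time is h_5 = 22275/6233.

Answer: 22275/6233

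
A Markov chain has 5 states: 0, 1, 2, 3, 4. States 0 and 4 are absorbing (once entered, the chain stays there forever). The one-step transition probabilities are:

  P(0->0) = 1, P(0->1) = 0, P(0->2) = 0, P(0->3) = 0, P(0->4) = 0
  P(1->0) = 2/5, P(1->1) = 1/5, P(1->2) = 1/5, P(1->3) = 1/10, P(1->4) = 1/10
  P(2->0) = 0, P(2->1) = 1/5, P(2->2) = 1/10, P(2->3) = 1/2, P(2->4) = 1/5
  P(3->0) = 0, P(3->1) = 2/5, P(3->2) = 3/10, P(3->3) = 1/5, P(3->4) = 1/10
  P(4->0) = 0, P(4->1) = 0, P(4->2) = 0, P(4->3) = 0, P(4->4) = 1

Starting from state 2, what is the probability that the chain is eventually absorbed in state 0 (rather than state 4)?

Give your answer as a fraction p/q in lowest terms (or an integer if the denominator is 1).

Let a_i = P(absorbed in 0 | start in state i).
Boundary conditions: a_0 = 1, a_4 = 0.
For each transient state i, a_i = sum_j P(i->j) * a_j:
  a_1 = 2/5*a_0 + 1/5*a_1 + 1/5*a_2 + 1/10*a_3 + 1/10*a_4
  a_2 = 0*a_0 + 1/5*a_1 + 1/10*a_2 + 1/2*a_3 + 1/5*a_4
  a_3 = 0*a_0 + 2/5*a_1 + 3/10*a_2 + 1/5*a_3 + 1/10*a_4

Substituting a_0 = 1 and a_4 = 0, rearrange to (I - Q) a = r where r[i] = P(i -> 0):
  [4/5, -1/5, -1/10] . (a_1, a_2, a_3) = 2/5
  [-1/5, 9/10, -1/2] . (a_1, a_2, a_3) = 0
  [-2/5, -3/10, 4/5] . (a_1, a_2, a_3) = 0

Solving yields:
  a_1 = 2/3
  a_2 = 8/19
  a_3 = 28/57

Starting state is 2, so the absorption probability is a_2 = 8/19.

Answer: 8/19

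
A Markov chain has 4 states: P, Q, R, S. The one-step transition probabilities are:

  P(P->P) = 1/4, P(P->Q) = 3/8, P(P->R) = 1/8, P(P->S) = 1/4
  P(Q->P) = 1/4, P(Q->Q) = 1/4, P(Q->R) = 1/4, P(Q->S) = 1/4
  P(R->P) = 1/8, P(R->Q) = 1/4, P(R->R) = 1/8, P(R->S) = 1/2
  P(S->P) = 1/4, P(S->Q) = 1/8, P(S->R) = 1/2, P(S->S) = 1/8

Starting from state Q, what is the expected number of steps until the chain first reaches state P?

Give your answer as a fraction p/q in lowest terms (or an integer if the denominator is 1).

Answer: 14/3

Derivation:
Let h_i = expected steps to first reach P from state i.
Boundary: h_P = 0.
First-step equations for the other states:
  h_Q = 1 + 1/4*h_P + 1/4*h_Q + 1/4*h_R + 1/4*h_S
  h_R = 1 + 1/8*h_P + 1/4*h_Q + 1/8*h_R + 1/2*h_S
  h_S = 1 + 1/4*h_P + 1/8*h_Q + 1/2*h_R + 1/8*h_S

Substituting h_P = 0 and rearranging gives the linear system (I - Q) h = 1:
  [3/4, -1/4, -1/4] . (h_Q, h_R, h_S) = 1
  [-1/4, 7/8, -1/2] . (h_Q, h_R, h_S) = 1
  [-1/8, -1/2, 7/8] . (h_Q, h_R, h_S) = 1

Solving yields:
  h_Q = 14/3
  h_R = 172/33
  h_S = 158/33

Starting state is Q, so the expected hitting time is h_Q = 14/3.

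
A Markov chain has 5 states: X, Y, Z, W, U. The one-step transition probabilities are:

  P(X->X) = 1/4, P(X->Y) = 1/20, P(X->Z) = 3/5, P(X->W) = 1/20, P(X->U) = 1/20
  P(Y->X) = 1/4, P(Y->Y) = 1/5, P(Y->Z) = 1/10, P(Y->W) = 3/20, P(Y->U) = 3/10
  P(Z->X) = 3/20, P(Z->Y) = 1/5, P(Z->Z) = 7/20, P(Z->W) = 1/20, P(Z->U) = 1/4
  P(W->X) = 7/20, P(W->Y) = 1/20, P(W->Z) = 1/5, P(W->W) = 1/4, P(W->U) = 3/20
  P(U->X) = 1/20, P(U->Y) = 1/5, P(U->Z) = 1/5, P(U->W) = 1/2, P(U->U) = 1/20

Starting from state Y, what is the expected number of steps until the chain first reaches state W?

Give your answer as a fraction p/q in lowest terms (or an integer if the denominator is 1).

Let h_i = expected steps to first reach W from state i.
Boundary: h_W = 0.
First-step equations for the other states:
  h_X = 1 + 1/4*h_X + 1/20*h_Y + 3/5*h_Z + 1/20*h_W + 1/20*h_U
  h_Y = 1 + 1/4*h_X + 1/5*h_Y + 1/10*h_Z + 3/20*h_W + 3/10*h_U
  h_Z = 1 + 3/20*h_X + 1/5*h_Y + 7/20*h_Z + 1/20*h_W + 1/4*h_U
  h_U = 1 + 1/20*h_X + 1/5*h_Y + 1/5*h_Z + 1/2*h_W + 1/20*h_U

Substituting h_W = 0 and rearranging gives the linear system (I - Q) h = 1:
  [3/4, -1/20, -3/5, -1/20] . (h_X, h_Y, h_Z, h_U) = 1
  [-1/4, 4/5, -1/10, -3/10] . (h_X, h_Y, h_Z, h_U) = 1
  [-3/20, -1/5, 13/20, -1/4] . (h_X, h_Y, h_Z, h_U) = 1
  [-1/20, -1/5, -1/5, 19/20] . (h_X, h_Y, h_Z, h_U) = 1

Solving yields:
  h_X = 190180/26227
  h_Y = 153600/26227
  h_Z = 172360/26227
  h_U = 106240/26227

Starting state is Y, so the expected hitting time is h_Y = 153600/26227.

Answer: 153600/26227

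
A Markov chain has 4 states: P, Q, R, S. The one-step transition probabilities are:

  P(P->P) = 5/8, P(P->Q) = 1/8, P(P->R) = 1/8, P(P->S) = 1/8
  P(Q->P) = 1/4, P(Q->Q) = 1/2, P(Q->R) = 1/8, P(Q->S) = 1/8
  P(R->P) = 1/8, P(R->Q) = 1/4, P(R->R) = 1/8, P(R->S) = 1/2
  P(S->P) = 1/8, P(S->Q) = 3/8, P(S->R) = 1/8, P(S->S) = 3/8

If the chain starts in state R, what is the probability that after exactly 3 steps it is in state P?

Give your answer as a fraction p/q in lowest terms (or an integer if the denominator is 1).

Computing P^3 by repeated multiplication:
P^1 =
  P: [5/8, 1/8, 1/8, 1/8]
  Q: [1/4, 1/2, 1/8, 1/8]
  R: [1/8, 1/4, 1/8, 1/2]
  S: [1/8, 3/8, 1/8, 3/8]
P^2 =
  P: [29/64, 7/32, 1/8, 13/64]
  Q: [5/16, 23/64, 1/8, 13/64]
  R: [7/32, 23/64, 1/8, 19/64]
  S: [15/64, 3/8, 1/8, 17/64]
P^3 =
  P: [97/256, 35/128, 1/8, 57/256]
  Q: [167/512, 167/512, 1/8, 57/256]
  R: [143/512, 179/512, 1/8, 63/256]
  S: [37/128, 89/256, 1/8, 61/256]

(P^3)[R -> P] = 143/512

Answer: 143/512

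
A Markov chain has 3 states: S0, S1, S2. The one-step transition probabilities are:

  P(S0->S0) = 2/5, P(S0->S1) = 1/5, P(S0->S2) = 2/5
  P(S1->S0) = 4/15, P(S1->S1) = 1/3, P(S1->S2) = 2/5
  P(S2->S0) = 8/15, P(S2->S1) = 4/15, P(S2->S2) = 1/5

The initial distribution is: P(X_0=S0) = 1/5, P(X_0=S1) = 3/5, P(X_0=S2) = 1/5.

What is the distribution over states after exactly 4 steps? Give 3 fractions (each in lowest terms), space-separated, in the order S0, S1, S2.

Answer: 103864/253125 12988/50625 1041/3125

Derivation:
Propagating the distribution step by step (d_{t+1} = d_t * P):
d_0 = (S0=1/5, S1=3/5, S2=1/5)
  d_1[S0] = 1/5*2/5 + 3/5*4/15 + 1/5*8/15 = 26/75
  d_1[S1] = 1/5*1/5 + 3/5*1/3 + 1/5*4/15 = 22/75
  d_1[S2] = 1/5*2/5 + 3/5*2/5 + 1/5*1/5 = 9/25
d_1 = (S0=26/75, S1=22/75, S2=9/25)
  d_2[S0] = 26/75*2/5 + 22/75*4/15 + 9/25*8/15 = 92/225
  d_2[S1] = 26/75*1/5 + 22/75*1/3 + 9/25*4/15 = 296/1125
  d_2[S2] = 26/75*2/5 + 22/75*2/5 + 9/25*1/5 = 41/125
d_2 = (S0=92/225, S1=296/1125, S2=41/125)
  d_3[S0] = 92/225*2/5 + 296/1125*4/15 + 41/125*8/15 = 6896/16875
  d_3[S1] = 92/225*1/5 + 296/1125*1/3 + 41/125*4/15 = 4336/16875
  d_3[S2] = 92/225*2/5 + 296/1125*2/5 + 41/125*1/5 = 209/625
d_3 = (S0=6896/16875, S1=4336/16875, S2=209/625)
  d_4[S0] = 6896/16875*2/5 + 4336/16875*4/15 + 209/625*8/15 = 103864/253125
  d_4[S1] = 6896/16875*1/5 + 4336/16875*1/3 + 209/625*4/15 = 12988/50625
  d_4[S2] = 6896/16875*2/5 + 4336/16875*2/5 + 209/625*1/5 = 1041/3125
d_4 = (S0=103864/253125, S1=12988/50625, S2=1041/3125)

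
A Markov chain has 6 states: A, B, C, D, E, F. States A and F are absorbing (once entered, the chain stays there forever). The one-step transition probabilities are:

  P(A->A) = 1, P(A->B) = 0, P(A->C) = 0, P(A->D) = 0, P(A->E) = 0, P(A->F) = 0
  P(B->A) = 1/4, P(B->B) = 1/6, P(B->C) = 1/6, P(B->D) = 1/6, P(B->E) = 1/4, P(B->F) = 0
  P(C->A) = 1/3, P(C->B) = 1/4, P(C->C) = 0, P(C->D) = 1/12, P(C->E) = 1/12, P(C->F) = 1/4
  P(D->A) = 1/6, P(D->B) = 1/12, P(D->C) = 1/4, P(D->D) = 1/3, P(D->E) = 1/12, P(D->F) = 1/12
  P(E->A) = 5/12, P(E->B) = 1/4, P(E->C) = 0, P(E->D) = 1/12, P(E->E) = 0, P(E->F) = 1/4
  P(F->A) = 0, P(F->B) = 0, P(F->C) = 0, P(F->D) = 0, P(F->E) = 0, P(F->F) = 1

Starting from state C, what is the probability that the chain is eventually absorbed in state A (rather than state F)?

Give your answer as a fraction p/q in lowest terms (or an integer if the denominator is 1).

Answer: 216/341

Derivation:
Let a_i = P(absorbed in A | start in state i).
Boundary conditions: a_A = 1, a_F = 0.
For each transient state i, a_i = sum_j P(i->j) * a_j:
  a_B = 1/4*a_A + 1/6*a_B + 1/6*a_C + 1/6*a_D + 1/4*a_E + 0*a_F
  a_C = 1/3*a_A + 1/4*a_B + 0*a_C + 1/12*a_D + 1/12*a_E + 1/4*a_F
  a_D = 1/6*a_A + 1/12*a_B + 1/4*a_C + 1/3*a_D + 1/12*a_E + 1/12*a_F
  a_E = 5/12*a_A + 1/4*a_B + 0*a_C + 1/12*a_D + 0*a_E + 1/4*a_F

Substituting a_A = 1 and a_F = 0, rearrange to (I - Q) a = r where r[i] = P(i -> A):
  [5/6, -1/6, -1/6, -1/4] . (a_B, a_C, a_D, a_E) = 1/4
  [-1/4, 1, -1/12, -1/12] . (a_B, a_C, a_D, a_E) = 1/3
  [-1/12, -1/4, 2/3, -1/12] . (a_B, a_C, a_D, a_E) = 1/6
  [-1/4, 0, -1/12, 1] . (a_B, a_C, a_D, a_E) = 5/12

Solving yields:
  a_B = 3361/4433
  a_C = 216/341
  a_D = 268/403
  a_E = 2933/4433

Starting state is C, so the absorption probability is a_C = 216/341.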